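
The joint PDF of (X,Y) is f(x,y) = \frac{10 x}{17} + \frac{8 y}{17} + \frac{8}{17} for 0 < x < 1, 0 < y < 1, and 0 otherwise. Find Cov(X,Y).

E[XY] = ∫∫ xy × f(x,y) dx dy = \frac{5}{17}
E[X] = \frac{28}{51}
E[Y] = \frac{55}{102}
Cov(X,Y) = E[XY] - E[X]E[Y] = - \frac{5}{2601}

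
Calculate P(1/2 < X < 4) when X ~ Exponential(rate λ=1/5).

P(1/2 < X < 4) = ∫_{1/2}^{4} f(x) dx
where f(x) = \frac{e^{- \frac{x}{5}}}{5}
= - \frac{1}{e^{\frac{4}{5}}} + e^{- \frac{1}{10}}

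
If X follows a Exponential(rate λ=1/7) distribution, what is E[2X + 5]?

For X ~ Exponential(rate λ=1/7):
E[X] = 7
E[2X + 5] = 2 × E[X] + 5 = 19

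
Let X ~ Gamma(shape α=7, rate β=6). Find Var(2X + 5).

For X ~ Gamma(shape α=7, rate β=6):
Var(X) = \frac{7}{36}
Var(2X + 5) = (2)² × Var(X) = 4 × \frac{7}{36} = \frac{7}{9}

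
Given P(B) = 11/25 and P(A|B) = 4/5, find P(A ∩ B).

By definition, P(A|B) = P(A ∩ B) / P(B)
So P(A ∩ B) = P(A|B) × P(B)
= 4/5 × 11/25
= 44/125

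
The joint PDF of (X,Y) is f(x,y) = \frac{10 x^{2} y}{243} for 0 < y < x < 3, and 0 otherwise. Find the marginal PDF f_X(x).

f_X(x) = ∫_0^x \frac{10 x^{2} y}{243} dy = \frac{5 x^{4}}{243}
for 0 < x < 3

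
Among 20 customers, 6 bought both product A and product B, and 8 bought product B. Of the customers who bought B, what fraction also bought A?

P(A ∩ B) = 6/20 = 3/10
P(B) = 8/20 = 2/5
P(A|B) = P(A ∩ B) / P(B) = (3/10) / (2/5) = 3/4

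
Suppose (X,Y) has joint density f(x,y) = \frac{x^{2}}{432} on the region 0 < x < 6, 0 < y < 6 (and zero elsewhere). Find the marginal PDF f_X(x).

f_X(x) = ∫_0^6 f(x,y) dy
= ∫_0^6 \frac{x^{2}}{432} dy
= \frac{x^{2}}{72} for 0 < x < 6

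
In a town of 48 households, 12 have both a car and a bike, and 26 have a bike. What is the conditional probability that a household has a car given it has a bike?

P(A ∩ B) = 12/48 = 1/4
P(B) = 26/48 = 13/24
P(A|B) = P(A ∩ B) / P(B) = (1/4) / (13/24) = 6/13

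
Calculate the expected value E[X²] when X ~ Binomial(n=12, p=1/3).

Using the identity E[X²] = Var(X) + (E[X])²:
E[X] = 4
Var(X) = \frac{8}{3}
E[X²] = \frac{8}{3} + (4)²
= \frac{56}{3}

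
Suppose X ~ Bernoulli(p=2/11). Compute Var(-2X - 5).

For X ~ Bernoulli(p=2/11):
Var(X) = \frac{18}{121}
Var(-2X - 5) = (-2)² × Var(X) = 4 × \frac{18}{121} = \frac{72}{121}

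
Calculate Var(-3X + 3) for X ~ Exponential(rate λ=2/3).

For X ~ Exponential(rate λ=2/3):
Var(X) = \frac{9}{4}
Var(-3X + 3) = (-3)² × Var(X) = 9 × \frac{9}{4} = \frac{81}{4}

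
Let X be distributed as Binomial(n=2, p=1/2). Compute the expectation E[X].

For X ~ Binomial(n=2, p=1/2), the expected value is:
E[X] = 1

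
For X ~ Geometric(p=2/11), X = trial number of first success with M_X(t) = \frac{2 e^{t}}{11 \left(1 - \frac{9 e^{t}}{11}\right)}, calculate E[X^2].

To find E[X^2], compute M^(2)(0):
M^(1)(t) = \frac{2 e^{t}}{11 \left(1 - \frac{9 e^{t}}{11}\right)} + \frac{18 e^{2 t}}{121 \left(1 - \frac{9 e^{t}}{11}\right)^{2}}
M^(2)(t) = \frac{2 e^{t}}{11 \left(1 - \frac{9 e^{t}}{11}\right)} + \frac{54 e^{2 t}}{121 \left(1 - \frac{9 e^{t}}{11}\right)^{2}} + \frac{324 e^{3 t}}{1331 \left(1 - \frac{9 e^{t}}{11}\right)^{3}}
M^(2)(0) = 55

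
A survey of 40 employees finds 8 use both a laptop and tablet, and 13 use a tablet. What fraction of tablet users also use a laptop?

P(A ∩ B) = 8/40 = 1/5
P(B) = 13/40
P(A|B) = P(A ∩ B) / P(B) = (1/5) / (13/40) = 8/13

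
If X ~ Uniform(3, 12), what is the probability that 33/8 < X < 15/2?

P(33/8 < X < 15/2) = ∫_{33/8}^{15/2} f(x) dx
where f(x) = \frac{1}{9}
= \frac{3}{8}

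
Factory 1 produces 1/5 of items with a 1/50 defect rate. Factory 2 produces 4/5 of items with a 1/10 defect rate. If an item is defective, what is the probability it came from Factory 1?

Using Bayes' theorem:
P(F1) = 1/5, P(D|F1) = 1/50
P(F2) = 4/5, P(D|F2) = 1/10
P(D) = P(D|F1)P(F1) + P(D|F2)P(F2)
     = \frac{21}{250}
P(F1|D) = P(D|F1)P(F1) / P(D)
= \frac{1}{21}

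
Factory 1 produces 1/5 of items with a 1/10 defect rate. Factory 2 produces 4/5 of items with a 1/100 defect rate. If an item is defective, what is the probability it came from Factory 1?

Using Bayes' theorem:
P(F1) = 1/5, P(D|F1) = 1/10
P(F2) = 4/5, P(D|F2) = 1/100
P(D) = P(D|F1)P(F1) + P(D|F2)P(F2)
     = \frac{7}{250}
P(F1|D) = P(D|F1)P(F1) / P(D)
= \frac{5}{7}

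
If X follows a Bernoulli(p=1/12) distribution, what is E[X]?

For X ~ Bernoulli(p=1/12), the expected value is:
E[X] = \frac{1}{12}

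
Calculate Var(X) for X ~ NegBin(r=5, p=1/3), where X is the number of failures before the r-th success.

For X ~ NegBin(r=5, p=1/3), where X is the number of failures before the r-th success:
Var(X) = 30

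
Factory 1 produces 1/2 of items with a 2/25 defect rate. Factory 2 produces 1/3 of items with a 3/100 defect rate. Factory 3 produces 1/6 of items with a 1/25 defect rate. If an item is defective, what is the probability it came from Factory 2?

Using Bayes' theorem:
P(F1) = 1/2, P(D|F1) = 2/25
P(F2) = 1/3, P(D|F2) = 3/100
P(F3) = 1/6, P(D|F3) = 1/25
P(D) = P(D|F1)P(F1) + P(D|F2)P(F2) + P(D|F3)P(F3)
     = \frac{17}{300}
P(F2|D) = P(D|F2)P(F2) / P(D)
= \frac{3}{17}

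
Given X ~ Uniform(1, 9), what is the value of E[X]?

For X ~ Uniform(1, 9), the expected value is:
E[X] = 5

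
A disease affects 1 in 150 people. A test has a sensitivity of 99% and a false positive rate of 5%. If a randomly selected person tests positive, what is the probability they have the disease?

Let D = the rare event, + = positive/flagged.
P(D) = 1/150
P(+|D) = 99/100
P(+|D') = 5/100 = 1/20
P(+) = P(+|D)P(D) + P(+|D')P(D')
     = \frac{99}{100} × \frac{1}{150} + \frac{1}{20} × \frac{149}{150}
     = \frac{211}{3750}
P(D|+) = P(+|D)P(D)/P(+) = \frac{99}{844}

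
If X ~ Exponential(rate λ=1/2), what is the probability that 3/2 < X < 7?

P(3/2 < X < 7) = ∫_{3/2}^{7} f(x) dx
where f(x) = \frac{e^{- \frac{x}{2}}}{2}
= - \frac{1}{e^{\frac{7}{2}}} + e^{- \frac{3}{4}}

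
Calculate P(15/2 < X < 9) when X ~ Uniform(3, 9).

P(15/2 < X < 9) = ∫_{15/2}^{9} f(x) dx
where f(x) = \frac{1}{6}
= \frac{1}{4}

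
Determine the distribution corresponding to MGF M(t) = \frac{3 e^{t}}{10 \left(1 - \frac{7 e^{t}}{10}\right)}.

The MGF M(t) = \frac{3 e^{t}}{10 \left(1 - \frac{7 e^{t}}{10}\right)} is the standard form for the Geometric distribution.
Comparing with the known MGF formula identifies: Geometric(p=3/10), X = trial number of first success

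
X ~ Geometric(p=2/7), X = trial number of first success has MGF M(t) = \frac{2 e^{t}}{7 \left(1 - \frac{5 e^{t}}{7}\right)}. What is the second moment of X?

To find E[X^2], compute M^(2)(0):
M^(1)(t) = \frac{2 e^{t}}{7 \left(1 - \frac{5 e^{t}}{7}\right)} + \frac{10 e^{2 t}}{49 \left(1 - \frac{5 e^{t}}{7}\right)^{2}}
M^(2)(t) = \frac{2 e^{t}}{7 \left(1 - \frac{5 e^{t}}{7}\right)} + \frac{30 e^{2 t}}{49 \left(1 - \frac{5 e^{t}}{7}\right)^{2}} + \frac{100 e^{3 t}}{343 \left(1 - \frac{5 e^{t}}{7}\right)^{3}}
M^(2)(0) = 21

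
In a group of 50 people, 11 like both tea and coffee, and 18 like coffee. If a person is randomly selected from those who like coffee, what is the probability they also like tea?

P(A ∩ B) = 11/50
P(B) = 18/50 = 9/25
P(A|B) = P(A ∩ B) / P(B) = (11/50) / (9/25) = 11/18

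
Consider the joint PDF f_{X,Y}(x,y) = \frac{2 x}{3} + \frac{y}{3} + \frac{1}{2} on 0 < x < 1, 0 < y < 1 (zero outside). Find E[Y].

E[Y] = ∫_0^1 ∫_0^1 y × f(x,y) dx dy
= \frac{19}{36}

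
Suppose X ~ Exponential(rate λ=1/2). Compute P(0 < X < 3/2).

P(0 < X < 3/2) = ∫_{0}^{3/2} f(x) dx
where f(x) = \frac{e^{- \frac{x}{2}}}{2}
= 1 - e^{- \frac{3}{4}}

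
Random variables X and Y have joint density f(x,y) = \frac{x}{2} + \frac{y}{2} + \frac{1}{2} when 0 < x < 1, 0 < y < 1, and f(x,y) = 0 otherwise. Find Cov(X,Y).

E[XY] = ∫∫ xy × f(x,y) dx dy = \frac{7}{24}
E[X] = \frac{13}{24}
E[Y] = \frac{13}{24}
Cov(X,Y) = E[XY] - E[X]E[Y] = - \frac{1}{576}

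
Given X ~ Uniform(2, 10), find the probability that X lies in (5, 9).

P(5 < X < 9) = ∫_{5}^{9} f(x) dx
where f(x) = \frac{1}{8}
= \frac{1}{2}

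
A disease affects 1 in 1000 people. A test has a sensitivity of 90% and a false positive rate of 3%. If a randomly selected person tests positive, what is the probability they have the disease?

Let D = the rare event, + = positive/flagged.
P(D) = 1/1000
P(+|D) = 90/100 = 9/10
P(+|D') = 3/100
P(+) = P(+|D)P(D) + P(+|D')P(D')
     = \frac{9}{10} × \frac{1}{1000} + \frac{3}{100} × \frac{999}{1000}
     = \frac{3087}{100000}
P(D|+) = P(+|D)P(D)/P(+) = \frac{10}{343}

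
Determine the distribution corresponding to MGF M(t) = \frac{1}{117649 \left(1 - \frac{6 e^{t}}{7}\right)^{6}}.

The MGF M(t) = \frac{1}{117649 \left(1 - \frac{6 e^{t}}{7}\right)^{6}} is the standard form for the NegativeBinomial distribution.
Comparing with the known MGF formula identifies: NegBin(r=6, p=1/7), X = failures before r-th success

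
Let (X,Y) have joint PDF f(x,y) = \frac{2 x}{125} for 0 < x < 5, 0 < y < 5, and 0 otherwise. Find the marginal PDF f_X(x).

f_X(x) = ∫_0^5 f(x,y) dy
= ∫_0^5 \frac{2 x}{125} dy
= \frac{2 x}{25} for 0 < x < 5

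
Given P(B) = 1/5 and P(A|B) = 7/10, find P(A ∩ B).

By definition, P(A|B) = P(A ∩ B) / P(B)
So P(A ∩ B) = P(A|B) × P(B)
= 7/10 × 1/5
= 7/50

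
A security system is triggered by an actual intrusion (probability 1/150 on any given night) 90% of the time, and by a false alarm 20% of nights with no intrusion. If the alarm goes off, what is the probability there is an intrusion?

Let D = the rare event, + = positive/flagged.
P(D) = 1/150
P(+|D) = 90/100 = 9/10
P(+|D') = 20/100 = 1/5
P(+) = P(+|D)P(D) + P(+|D')P(D')
     = \frac{9}{10} × \frac{1}{150} + \frac{1}{5} × \frac{149}{150}
     = \frac{307}{1500}
P(D|+) = P(+|D)P(D)/P(+) = \frac{9}{307}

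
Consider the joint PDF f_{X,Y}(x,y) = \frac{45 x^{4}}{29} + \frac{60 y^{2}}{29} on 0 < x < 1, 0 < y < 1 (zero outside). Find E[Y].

E[Y] = ∫_0^1 ∫_0^1 y × f(x,y) dx dy
= \frac{39}{58}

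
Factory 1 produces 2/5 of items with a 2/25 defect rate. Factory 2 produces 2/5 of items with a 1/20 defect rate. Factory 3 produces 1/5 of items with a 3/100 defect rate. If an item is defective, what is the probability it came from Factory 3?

Using Bayes' theorem:
P(F1) = 2/5, P(D|F1) = 2/25
P(F2) = 2/5, P(D|F2) = 1/20
P(F3) = 1/5, P(D|F3) = 3/100
P(D) = P(D|F1)P(F1) + P(D|F2)P(F2) + P(D|F3)P(F3)
     = \frac{29}{500}
P(F3|D) = P(D|F3)P(F3) / P(D)
= \frac{3}{29}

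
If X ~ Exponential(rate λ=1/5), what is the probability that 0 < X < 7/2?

P(0 < X < 7/2) = ∫_{0}^{7/2} f(x) dx
where f(x) = \frac{e^{- \frac{x}{5}}}{5}
= 1 - e^{- \frac{7}{10}}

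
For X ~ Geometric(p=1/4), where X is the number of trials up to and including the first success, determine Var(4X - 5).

For X ~ Geometric(p=1/4), where X is the number of trials up to and including the first success:
Var(X) = 12
Var(4X - 5) = (4)² × Var(X) = 16 × 12 = 192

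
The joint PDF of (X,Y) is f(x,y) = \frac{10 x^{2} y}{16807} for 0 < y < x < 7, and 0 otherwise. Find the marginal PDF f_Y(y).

f_Y(y) = ∫_y^7 \frac{10 x^{2} y}{16807} dx = \frac{10 y \left(343 - y^{3}\right)}{50421}
for 0 < y < 7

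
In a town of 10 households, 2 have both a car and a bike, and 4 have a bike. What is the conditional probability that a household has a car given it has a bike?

P(A ∩ B) = 2/10 = 1/5
P(B) = 4/10 = 2/5
P(A|B) = P(A ∩ B) / P(B) = (1/5) / (2/5) = 1/2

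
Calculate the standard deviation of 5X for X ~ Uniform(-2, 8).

For X ~ Uniform(-2, 8):
Var(X) = \frac{25}{3}
SD(X) = √(Var(X)) = √(\frac{25}{3}) = \frac{5 \sqrt{3}}{3}
SD(5X) = |5| × SD(X) = 5 × \frac{5 \sqrt{3}}{3} = \frac{25 \sqrt{3}}{3}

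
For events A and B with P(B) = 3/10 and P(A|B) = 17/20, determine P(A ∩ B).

By definition, P(A|B) = P(A ∩ B) / P(B)
So P(A ∩ B) = P(A|B) × P(B)
= 17/20 × 3/10
= 51/200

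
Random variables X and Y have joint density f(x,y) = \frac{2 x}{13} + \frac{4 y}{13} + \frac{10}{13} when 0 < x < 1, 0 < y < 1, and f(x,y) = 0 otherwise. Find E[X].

E[X] = ∫_0^1 ∫_0^1 x × f(x,y) dy dx
= ∫_0^1 ∫_0^1 x × (\frac{2 x}{13} + \frac{4 y}{13} + \frac{10}{13}) dy dx
= \frac{20}{39}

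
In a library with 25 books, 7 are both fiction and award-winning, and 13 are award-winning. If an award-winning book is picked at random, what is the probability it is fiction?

P(A ∩ B) = 7/25
P(B) = 13/25
P(A|B) = P(A ∩ B) / P(B) = (7/25) / (13/25) = 7/13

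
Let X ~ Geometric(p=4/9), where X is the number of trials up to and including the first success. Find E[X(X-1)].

E[X(X-1)] = E[X² - X] = E[X²] - E[X]
E[X] = \frac{9}{4}
E[X²] = Var(X) + (E[X])² = \frac{45}{16} + (\frac{9}{4})² = \frac{63}{8}
E[X(X-1)] = \frac{63}{8} - \frac{9}{4} = \frac{45}{8}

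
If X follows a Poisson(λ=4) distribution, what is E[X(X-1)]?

E[X(X-1)] = E[X² - X] = E[X²] - E[X]
E[X] = 4
E[X²] = Var(X) + (E[X])² = 4 + (4)² = 20
E[X(X-1)] = 20 - 4 = 16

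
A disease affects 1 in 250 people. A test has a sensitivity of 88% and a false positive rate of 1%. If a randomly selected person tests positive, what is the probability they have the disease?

Let D = the rare event, + = positive/flagged.
P(D) = 1/250
P(+|D) = 88/100 = 22/25
P(+|D') = 1/100
P(+) = P(+|D)P(D) + P(+|D')P(D')
     = \frac{22}{25} × \frac{1}{250} + \frac{1}{100} × \frac{249}{250}
     = \frac{337}{25000}
P(D|+) = P(+|D)P(D)/P(+) = \frac{88}{337}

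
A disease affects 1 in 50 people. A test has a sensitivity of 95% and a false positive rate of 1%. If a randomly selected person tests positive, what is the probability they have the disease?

Let D = the rare event, + = positive/flagged.
P(D) = 1/50
P(+|D) = 95/100 = 19/20
P(+|D') = 1/100
P(+) = P(+|D)P(D) + P(+|D')P(D')
     = \frac{19}{20} × \frac{1}{50} + \frac{1}{100} × \frac{49}{50}
     = \frac{18}{625}
P(D|+) = P(+|D)P(D)/P(+) = \frac{95}{144}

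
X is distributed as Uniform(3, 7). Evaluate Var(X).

For X ~ Uniform(3, 7):
Var(X) = \frac{4}{3}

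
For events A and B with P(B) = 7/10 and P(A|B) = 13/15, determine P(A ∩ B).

By definition, P(A|B) = P(A ∩ B) / P(B)
So P(A ∩ B) = P(A|B) × P(B)
= 13/15 × 7/10
= 91/150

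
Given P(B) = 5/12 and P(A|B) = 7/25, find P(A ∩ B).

By definition, P(A|B) = P(A ∩ B) / P(B)
So P(A ∩ B) = P(A|B) × P(B)
= 7/25 × 5/12
= 7/60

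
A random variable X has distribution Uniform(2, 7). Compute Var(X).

For X ~ Uniform(2, 7):
Var(X) = \frac{25}{12}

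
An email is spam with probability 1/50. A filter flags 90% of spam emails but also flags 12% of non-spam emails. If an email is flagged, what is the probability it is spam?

Let D = the rare event, + = positive/flagged.
P(D) = 1/50
P(+|D) = 90/100 = 9/10
P(+|D') = 12/100 = 3/25
P(+) = P(+|D)P(D) + P(+|D')P(D')
     = \frac{9}{10} × \frac{1}{50} + \frac{3}{25} × \frac{49}{50}
     = \frac{339}{2500}
P(D|+) = P(+|D)P(D)/P(+) = \frac{15}{113}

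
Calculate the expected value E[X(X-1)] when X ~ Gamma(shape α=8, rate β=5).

E[X(X-1)] = E[X² - X] = E[X²] - E[X]
E[X] = \frac{8}{5}
E[X²] = Var(X) + (E[X])² = \frac{8}{25} + (\frac{8}{5})² = \frac{72}{25}
E[X(X-1)] = \frac{72}{25} - \frac{8}{5} = \frac{32}{25}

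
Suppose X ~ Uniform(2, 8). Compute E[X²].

Using the identity E[X²] = Var(X) + (E[X])²:
E[X] = 5
Var(X) = 3
E[X²] = 3 + (5)²
= 28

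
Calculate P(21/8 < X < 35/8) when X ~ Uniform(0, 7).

P(21/8 < X < 35/8) = ∫_{21/8}^{35/8} f(x) dx
where f(x) = \frac{1}{7}
= \frac{1}{4}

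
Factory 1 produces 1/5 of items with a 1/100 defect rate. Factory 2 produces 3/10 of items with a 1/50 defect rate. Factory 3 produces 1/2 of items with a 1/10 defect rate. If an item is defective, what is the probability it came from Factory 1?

Using Bayes' theorem:
P(F1) = 1/5, P(D|F1) = 1/100
P(F2) = 3/10, P(D|F2) = 1/50
P(F3) = 1/2, P(D|F3) = 1/10
P(D) = P(D|F1)P(F1) + P(D|F2)P(F2) + P(D|F3)P(F3)
     = \frac{29}{500}
P(F1|D) = P(D|F1)P(F1) / P(D)
= \frac{1}{29}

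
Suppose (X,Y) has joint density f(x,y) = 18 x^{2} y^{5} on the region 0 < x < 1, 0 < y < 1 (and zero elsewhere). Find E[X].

E[X] = ∫_0^1 ∫_0^1 x × f(x,y) dy dx
= ∫_0^1 ∫_0^1 x × (18 x^{2} y^{5}) dy dx
= \frac{3}{4}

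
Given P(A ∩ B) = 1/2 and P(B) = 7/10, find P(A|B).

P(A|B) = P(A ∩ B) / P(B)
= (1/2) / (7/10)
= 5/7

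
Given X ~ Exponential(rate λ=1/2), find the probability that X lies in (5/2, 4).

P(5/2 < X < 4) = ∫_{5/2}^{4} f(x) dx
where f(x) = \frac{e^{- \frac{x}{2}}}{2}
= - \frac{1}{e^{2}} + e^{- \frac{5}{4}}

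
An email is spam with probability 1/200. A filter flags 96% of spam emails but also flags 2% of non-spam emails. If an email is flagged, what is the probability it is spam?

Let D = the rare event, + = positive/flagged.
P(D) = 1/200
P(+|D) = 96/100 = 24/25
P(+|D') = 2/100 = 1/50
P(+) = P(+|D)P(D) + P(+|D')P(D')
     = \frac{24}{25} × \frac{1}{200} + \frac{1}{50} × \frac{199}{200}
     = \frac{247}{10000}
P(D|+) = P(+|D)P(D)/P(+) = \frac{48}{247}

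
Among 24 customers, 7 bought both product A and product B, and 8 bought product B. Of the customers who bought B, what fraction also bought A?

P(A ∩ B) = 7/24
P(B) = 8/24 = 1/3
P(A|B) = P(A ∩ B) / P(B) = (7/24) / (1/3) = 7/8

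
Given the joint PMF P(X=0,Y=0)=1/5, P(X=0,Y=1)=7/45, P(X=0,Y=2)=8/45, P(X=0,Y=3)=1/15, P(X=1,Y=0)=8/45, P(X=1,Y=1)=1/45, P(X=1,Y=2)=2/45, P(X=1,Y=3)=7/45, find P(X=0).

P(X=0) = P(X=0,Y=0) + P(X=0,Y=1) + P(X=0,Y=2) + P(X=0,Y=3)
= 1/5 + 7/45 + 8/45 + 1/15
= 3/5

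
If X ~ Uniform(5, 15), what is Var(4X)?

For X ~ Uniform(5, 15):
Var(X) = \frac{25}{3}
Var(4X) = (4)² × Var(X) = 16 × \frac{25}{3} = \frac{400}{3}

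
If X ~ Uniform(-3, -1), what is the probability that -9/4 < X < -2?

P(-9/4 < X < -2) = ∫_{-9/4}^{-2} f(x) dx
where f(x) = \frac{1}{2}
= \frac{1}{8}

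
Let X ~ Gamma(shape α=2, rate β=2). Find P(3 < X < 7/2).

P(3 < X < 7/2) = ∫_{3}^{7/2} f(x) dx
where f(x) = 4 x e^{- 2 x}
= \frac{-8 + 7 e}{e^{7}}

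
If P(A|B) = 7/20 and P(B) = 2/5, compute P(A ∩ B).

By definition, P(A|B) = P(A ∩ B) / P(B)
So P(A ∩ B) = P(A|B) × P(B)
= 7/20 × 2/5
= 7/50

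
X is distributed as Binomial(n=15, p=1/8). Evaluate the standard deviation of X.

For X ~ Binomial(n=15, p=1/8):
Var(X) = \frac{105}{64}
SD(X) = √(Var(X)) = √(\frac{105}{64}) = \frac{\sqrt{105}}{8}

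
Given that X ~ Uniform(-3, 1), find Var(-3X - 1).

For X ~ Uniform(-3, 1):
Var(X) = \frac{4}{3}
Var(-3X - 1) = (-3)² × Var(X) = 9 × \frac{4}{3} = 12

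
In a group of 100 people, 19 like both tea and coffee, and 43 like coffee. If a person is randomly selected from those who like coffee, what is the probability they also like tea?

P(A ∩ B) = 19/100
P(B) = 43/100
P(A|B) = P(A ∩ B) / P(B) = (19/100) / (43/100) = 19/43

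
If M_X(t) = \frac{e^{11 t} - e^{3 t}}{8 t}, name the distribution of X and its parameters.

The MGF M(t) = \frac{e^{11 t} - e^{3 t}}{8 t} is the standard form for the Uniform distribution.
Comparing with the known MGF formula identifies: Uniform(3, 11)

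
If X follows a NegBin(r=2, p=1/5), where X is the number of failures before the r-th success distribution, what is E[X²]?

Using the identity E[X²] = Var(X) + (E[X])²:
E[X] = 8
Var(X) = 40
E[X²] = 40 + (8)²
= 104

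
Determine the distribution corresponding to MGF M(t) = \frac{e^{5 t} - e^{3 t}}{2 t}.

The MGF M(t) = \frac{e^{5 t} - e^{3 t}}{2 t} is the standard form for the Uniform distribution.
Comparing with the known MGF formula identifies: Uniform(3, 5)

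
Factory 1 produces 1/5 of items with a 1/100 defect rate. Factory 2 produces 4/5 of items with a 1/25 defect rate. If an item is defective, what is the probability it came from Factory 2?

Using Bayes' theorem:
P(F1) = 1/5, P(D|F1) = 1/100
P(F2) = 4/5, P(D|F2) = 1/25
P(D) = P(D|F1)P(F1) + P(D|F2)P(F2)
     = \frac{17}{500}
P(F2|D) = P(D|F2)P(F2) / P(D)
= \frac{16}{17}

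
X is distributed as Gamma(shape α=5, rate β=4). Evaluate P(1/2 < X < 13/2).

P(1/2 < X < 13/2) = ∫_{1/2}^{13/2} f(x) dx
where f(x) = \frac{128 x^{4} e^{- 4 x}}{3}
= \frac{-22335 + 7 e^{24}}{e^{26}}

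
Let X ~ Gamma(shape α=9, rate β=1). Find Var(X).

For X ~ Gamma(shape α=9, rate β=1):
Var(X) = 9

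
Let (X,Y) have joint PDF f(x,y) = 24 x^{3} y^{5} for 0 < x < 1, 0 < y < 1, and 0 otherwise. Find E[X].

E[X] = ∫_0^1 ∫_0^1 x × f(x,y) dy dx
= ∫_0^1 ∫_0^1 x × (24 x^{3} y^{5}) dy dx
= \frac{4}{5}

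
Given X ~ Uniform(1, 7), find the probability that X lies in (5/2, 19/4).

P(5/2 < X < 19/4) = ∫_{5/2}^{19/4} f(x) dx
where f(x) = \frac{1}{6}
= \frac{3}{8}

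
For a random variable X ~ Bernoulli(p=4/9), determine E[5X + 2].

For X ~ Bernoulli(p=4/9):
E[X] = \frac{4}{9}
E[5X + 2] = 5 × E[X] + 2 = \frac{38}{9}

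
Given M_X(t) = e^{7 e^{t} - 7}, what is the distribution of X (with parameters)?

The MGF M(t) = e^{7 e^{t} - 7} is the standard form for the Poisson distribution.
Comparing with the known MGF formula identifies: Poisson(λ=7)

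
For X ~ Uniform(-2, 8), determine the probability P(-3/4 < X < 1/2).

P(-3/4 < X < 1/2) = ∫_{-3/4}^{1/2} f(x) dx
where f(x) = \frac{1}{10}
= \frac{1}{8}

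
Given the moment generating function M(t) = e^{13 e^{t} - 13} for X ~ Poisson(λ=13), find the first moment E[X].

To find E[X], compute M^(1)(0):
M^(1)(t) = 13 e^{t} e^{13 e^{t} - 13}
M^(1)(0) = 13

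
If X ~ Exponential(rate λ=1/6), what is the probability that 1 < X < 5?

P(1 < X < 5) = ∫_{1}^{5} f(x) dx
where f(x) = \frac{e^{- \frac{x}{6}}}{6}
= - \frac{1 - e^{\frac{2}{3}}}{e^{\frac{5}{6}}}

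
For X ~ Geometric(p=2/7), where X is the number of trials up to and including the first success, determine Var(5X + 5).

For X ~ Geometric(p=2/7), where X is the number of trials up to and including the first success:
Var(X) = \frac{35}{4}
Var(5X + 5) = (5)² × Var(X) = 25 × \frac{35}{4} = \frac{875}{4}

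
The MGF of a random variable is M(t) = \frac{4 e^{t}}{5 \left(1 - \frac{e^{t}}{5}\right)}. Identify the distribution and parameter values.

The MGF M(t) = \frac{4 e^{t}}{5 \left(1 - \frac{e^{t}}{5}\right)} is the standard form for the Geometric distribution.
Comparing with the known MGF formula identifies: Geometric(p=4/5), X = trial number of first success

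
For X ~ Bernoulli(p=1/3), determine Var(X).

For X ~ Bernoulli(p=1/3):
Var(X) = \frac{2}{9}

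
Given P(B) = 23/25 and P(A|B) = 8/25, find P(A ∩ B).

By definition, P(A|B) = P(A ∩ B) / P(B)
So P(A ∩ B) = P(A|B) × P(B)
= 8/25 × 23/25
= 184/625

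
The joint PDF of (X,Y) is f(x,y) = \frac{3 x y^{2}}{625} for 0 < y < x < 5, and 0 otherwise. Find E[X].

f_X(x) = ∫_0^x \frac{3 x y^{2}}{625} dy = \frac{x^{4}}{625}
E[X] = ∫_0^5 x × (\frac{x^{4}}{625}) dx = \frac{25}{6}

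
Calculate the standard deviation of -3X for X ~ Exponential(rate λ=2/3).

For X ~ Exponential(rate λ=2/3):
Var(X) = \frac{9}{4}
SD(X) = √(Var(X)) = √(\frac{9}{4}) = \frac{3}{2}
SD(-3X) = |-3| × SD(X) = 3 × \frac{3}{2} = \frac{9}{2}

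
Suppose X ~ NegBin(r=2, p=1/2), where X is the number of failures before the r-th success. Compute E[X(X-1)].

E[X(X-1)] = E[X² - X] = E[X²] - E[X]
E[X] = 2
E[X²] = Var(X) + (E[X])² = 4 + (2)² = 8
E[X(X-1)] = 8 - 2 = 6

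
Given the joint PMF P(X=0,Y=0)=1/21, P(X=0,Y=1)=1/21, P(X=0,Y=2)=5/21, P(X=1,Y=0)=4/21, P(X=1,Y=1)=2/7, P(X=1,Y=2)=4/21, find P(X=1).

P(X=1) = P(X=1,Y=0) + P(X=1,Y=1) + P(X=1,Y=2)
= 4/21 + 2/7 + 4/21
= 2/3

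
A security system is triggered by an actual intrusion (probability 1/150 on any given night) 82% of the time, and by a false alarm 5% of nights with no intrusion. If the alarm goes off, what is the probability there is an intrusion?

Let D = the rare event, + = positive/flagged.
P(D) = 1/150
P(+|D) = 82/100 = 41/50
P(+|D') = 5/100 = 1/20
P(+) = P(+|D)P(D) + P(+|D')P(D')
     = \frac{41}{50} × \frac{1}{150} + \frac{1}{20} × \frac{149}{150}
     = \frac{827}{15000}
P(D|+) = P(+|D)P(D)/P(+) = \frac{82}{827}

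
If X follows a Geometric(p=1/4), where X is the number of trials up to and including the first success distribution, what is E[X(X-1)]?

E[X(X-1)] = E[X² - X] = E[X²] - E[X]
E[X] = 4
E[X²] = Var(X) + (E[X])² = 12 + (4)² = 28
E[X(X-1)] = 28 - 4 = 24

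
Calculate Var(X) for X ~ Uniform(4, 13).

For X ~ Uniform(4, 13):
Var(X) = \frac{27}{4}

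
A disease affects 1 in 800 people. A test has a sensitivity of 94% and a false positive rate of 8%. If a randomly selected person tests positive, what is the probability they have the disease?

Let D = the rare event, + = positive/flagged.
P(D) = 1/800
P(+|D) = 94/100 = 47/50
P(+|D') = 8/100 = 2/25
P(+) = P(+|D)P(D) + P(+|D')P(D')
     = \frac{47}{50} × \frac{1}{800} + \frac{2}{25} × \frac{799}{800}
     = \frac{3243}{40000}
P(D|+) = P(+|D)P(D)/P(+) = \frac{1}{69}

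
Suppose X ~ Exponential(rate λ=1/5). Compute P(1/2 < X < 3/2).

P(1/2 < X < 3/2) = ∫_{1/2}^{3/2} f(x) dx
where f(x) = \frac{e^{- \frac{x}{5}}}{5}
= - \frac{1 - e^{\frac{1}{5}}}{e^{\frac{3}{10}}}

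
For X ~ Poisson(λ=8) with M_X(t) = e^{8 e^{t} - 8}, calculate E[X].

To find E[X], compute M^(1)(0):
M^(1)(t) = 8 e^{t} e^{8 e^{t} - 8}
M^(1)(0) = 8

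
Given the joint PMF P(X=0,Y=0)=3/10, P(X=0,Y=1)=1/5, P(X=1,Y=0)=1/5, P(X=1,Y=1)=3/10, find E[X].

First find marginal of X:
P(X=0) = 1/2
P(X=1) = 1/2
E[X] = 0 × 1/2 + 1 × 1/2 = 1/2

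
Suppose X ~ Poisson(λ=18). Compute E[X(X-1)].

E[X(X-1)] = E[X² - X] = E[X²] - E[X]
E[X] = 18
E[X²] = Var(X) + (E[X])² = 18 + (18)² = 342
E[X(X-1)] = 342 - 18 = 324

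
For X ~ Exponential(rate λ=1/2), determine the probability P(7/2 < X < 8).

P(7/2 < X < 8) = ∫_{7/2}^{8} f(x) dx
where f(x) = \frac{e^{- \frac{x}{2}}}{2}
= - \frac{1}{e^{4}} + e^{- \frac{7}{4}}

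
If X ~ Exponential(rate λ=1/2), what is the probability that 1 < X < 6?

P(1 < X < 6) = ∫_{1}^{6} f(x) dx
where f(x) = \frac{e^{- \frac{x}{2}}}{2}
= - \frac{1}{e^{3}} + e^{- \frac{1}{2}}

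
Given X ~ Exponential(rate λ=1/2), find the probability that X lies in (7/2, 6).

P(7/2 < X < 6) = ∫_{7/2}^{6} f(x) dx
where f(x) = \frac{e^{- \frac{x}{2}}}{2}
= - \frac{1}{e^{3}} + e^{- \frac{7}{4}}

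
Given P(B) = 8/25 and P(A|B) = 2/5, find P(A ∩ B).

By definition, P(A|B) = P(A ∩ B) / P(B)
So P(A ∩ B) = P(A|B) × P(B)
= 2/5 × 8/25
= 16/125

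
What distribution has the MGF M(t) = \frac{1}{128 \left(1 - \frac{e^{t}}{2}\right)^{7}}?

The MGF M(t) = \frac{1}{128 \left(1 - \frac{e^{t}}{2}\right)^{7}} is the standard form for the NegativeBinomial distribution.
Comparing with the known MGF formula identifies: NegBin(r=7, p=1/2), X = failures before r-th success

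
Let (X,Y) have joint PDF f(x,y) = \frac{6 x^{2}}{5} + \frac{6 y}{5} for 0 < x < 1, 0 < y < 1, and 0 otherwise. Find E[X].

E[X] = ∫_0^1 ∫_0^1 x × f(x,y) dy dx
= ∫_0^1 ∫_0^1 x × (\frac{6 x^{2}}{5} + \frac{6 y}{5}) dy dx
= \frac{3}{5}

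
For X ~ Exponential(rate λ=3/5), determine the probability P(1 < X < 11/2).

P(1 < X < 11/2) = ∫_{1}^{11/2} f(x) dx
where f(x) = \frac{3 e^{- \frac{3 x}{5}}}{5}
= - \frac{1}{e^{\frac{33}{10}}} + e^{- \frac{3}{5}}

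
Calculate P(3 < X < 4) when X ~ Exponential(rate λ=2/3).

P(3 < X < 4) = ∫_{3}^{4} f(x) dx
where f(x) = \frac{2 e^{- \frac{2 x}{3}}}{3}
= - \frac{1}{e^{\frac{8}{3}}} + e^{-2}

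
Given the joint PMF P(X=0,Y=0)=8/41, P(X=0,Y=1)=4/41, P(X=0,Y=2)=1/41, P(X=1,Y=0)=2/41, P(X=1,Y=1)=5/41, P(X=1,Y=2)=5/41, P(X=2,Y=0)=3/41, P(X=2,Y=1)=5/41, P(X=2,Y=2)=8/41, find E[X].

First find marginal of X:
P(X=0) = 13/41
P(X=1) = 12/41
P(X=2) = 16/41
E[X] = 0 × 13/41 + 1 × 12/41 + 2 × 16/41 = 44/41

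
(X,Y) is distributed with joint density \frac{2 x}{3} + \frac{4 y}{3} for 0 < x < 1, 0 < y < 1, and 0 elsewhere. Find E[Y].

E[Y] = ∫_0^1 ∫_0^1 y × f(x,y) dx dy
= \frac{11}{18}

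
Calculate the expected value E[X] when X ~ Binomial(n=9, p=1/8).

For X ~ Binomial(n=9, p=1/8), the expected value is:
E[X] = \frac{9}{8}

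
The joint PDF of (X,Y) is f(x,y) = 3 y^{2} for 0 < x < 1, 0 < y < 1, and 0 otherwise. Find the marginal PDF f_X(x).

f_X(x) = ∫_0^1 f(x,y) dy
= ∫_0^1 3 y^{2} dy
= 1 for 0 < x < 1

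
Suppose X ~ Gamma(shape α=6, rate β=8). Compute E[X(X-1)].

E[X(X-1)] = E[X² - X] = E[X²] - E[X]
E[X] = \frac{3}{4}
E[X²] = Var(X) + (E[X])² = \frac{3}{32} + (\frac{3}{4})² = \frac{21}{32}
E[X(X-1)] = \frac{21}{32} - \frac{3}{4} = - \frac{3}{32}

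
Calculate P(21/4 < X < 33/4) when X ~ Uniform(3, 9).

P(21/4 < X < 33/4) = ∫_{21/4}^{33/4} f(x) dx
where f(x) = \frac{1}{6}
= \frac{1}{2}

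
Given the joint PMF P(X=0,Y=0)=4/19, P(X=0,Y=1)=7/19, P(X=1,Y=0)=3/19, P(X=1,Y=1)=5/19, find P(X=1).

P(X=1) = P(X=1,Y=0) + P(X=1,Y=1)
= 3/19 + 5/19
= 8/19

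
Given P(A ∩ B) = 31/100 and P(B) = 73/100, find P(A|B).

P(A|B) = P(A ∩ B) / P(B)
= (31/100) / (73/100)
= 31/73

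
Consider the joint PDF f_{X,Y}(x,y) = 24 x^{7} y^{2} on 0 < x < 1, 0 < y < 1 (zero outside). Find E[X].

E[X] = ∫_0^1 ∫_0^1 x × f(x,y) dy dx
= ∫_0^1 ∫_0^1 x × (24 x^{7} y^{2}) dy dx
= \frac{8}{9}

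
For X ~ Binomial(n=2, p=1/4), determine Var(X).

For X ~ Binomial(n=2, p=1/4):
Var(X) = \frac{3}{8}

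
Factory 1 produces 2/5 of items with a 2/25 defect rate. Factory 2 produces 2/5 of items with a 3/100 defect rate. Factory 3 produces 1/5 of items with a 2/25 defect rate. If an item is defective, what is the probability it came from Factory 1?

Using Bayes' theorem:
P(F1) = 2/5, P(D|F1) = 2/25
P(F2) = 2/5, P(D|F2) = 3/100
P(F3) = 1/5, P(D|F3) = 2/25
P(D) = P(D|F1)P(F1) + P(D|F2)P(F2) + P(D|F3)P(F3)
     = \frac{3}{50}
P(F1|D) = P(D|F1)P(F1) / P(D)
= \frac{8}{15}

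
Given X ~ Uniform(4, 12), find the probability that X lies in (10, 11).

P(10 < X < 11) = ∫_{10}^{11} f(x) dx
where f(x) = \frac{1}{8}
= \frac{1}{8}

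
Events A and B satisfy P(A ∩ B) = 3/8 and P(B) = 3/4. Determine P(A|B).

P(A|B) = P(A ∩ B) / P(B)
= (3/8) / (3/4)
= 1/2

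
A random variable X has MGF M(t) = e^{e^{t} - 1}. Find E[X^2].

To find E[X^2], compute M^(2)(0):
M^(1)(t) = e^{t} e^{e^{t} - 1}
M^(2)(t) = e^{2 t} e^{e^{t} - 1} + e^{t} e^{e^{t} - 1}
M^(2)(0) = 2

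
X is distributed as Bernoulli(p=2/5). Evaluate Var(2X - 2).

For X ~ Bernoulli(p=2/5):
Var(X) = \frac{6}{25}
Var(2X - 2) = (2)² × Var(X) = 4 × \frac{6}{25} = \frac{24}{25}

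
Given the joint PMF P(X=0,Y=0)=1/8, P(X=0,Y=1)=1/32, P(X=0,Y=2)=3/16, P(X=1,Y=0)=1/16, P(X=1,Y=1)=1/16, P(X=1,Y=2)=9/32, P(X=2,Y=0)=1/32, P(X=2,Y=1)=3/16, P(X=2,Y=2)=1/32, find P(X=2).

P(X=2) = P(X=2,Y=0) + P(X=2,Y=1) + P(X=2,Y=2)
= 1/32 + 3/16 + 1/32
= 1/4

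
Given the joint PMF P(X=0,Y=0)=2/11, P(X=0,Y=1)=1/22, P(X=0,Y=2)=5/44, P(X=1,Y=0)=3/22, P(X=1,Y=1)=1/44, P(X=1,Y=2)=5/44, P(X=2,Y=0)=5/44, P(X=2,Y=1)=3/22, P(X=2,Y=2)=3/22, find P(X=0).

P(X=0) = P(X=0,Y=0) + P(X=0,Y=1) + P(X=0,Y=2)
= 2/11 + 1/22 + 5/44
= 15/44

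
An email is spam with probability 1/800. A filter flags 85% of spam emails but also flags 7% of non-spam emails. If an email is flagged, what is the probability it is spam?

Let D = the rare event, + = positive/flagged.
P(D) = 1/800
P(+|D) = 85/100 = 17/20
P(+|D') = 7/100
P(+) = P(+|D)P(D) + P(+|D')P(D')
     = \frac{17}{20} × \frac{1}{800} + \frac{7}{100} × \frac{799}{800}
     = \frac{2839}{40000}
P(D|+) = P(+|D)P(D)/P(+) = \frac{5}{334}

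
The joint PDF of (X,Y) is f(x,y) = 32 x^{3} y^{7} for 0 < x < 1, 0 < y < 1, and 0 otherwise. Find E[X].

E[X] = ∫_0^1 ∫_0^1 x × f(x,y) dy dx
= ∫_0^1 ∫_0^1 x × (32 x^{3} y^{7}) dy dx
= \frac{4}{5}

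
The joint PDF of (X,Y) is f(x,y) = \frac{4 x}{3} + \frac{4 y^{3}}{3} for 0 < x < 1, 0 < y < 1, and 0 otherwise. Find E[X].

E[X] = ∫_0^1 ∫_0^1 x × f(x,y) dy dx
= ∫_0^1 ∫_0^1 x × (\frac{4 x}{3} + \frac{4 y^{3}}{3}) dy dx
= \frac{11}{18}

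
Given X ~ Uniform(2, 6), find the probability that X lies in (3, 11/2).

P(3 < X < 11/2) = ∫_{3}^{11/2} f(x) dx
where f(x) = \frac{1}{4}
= \frac{5}{8}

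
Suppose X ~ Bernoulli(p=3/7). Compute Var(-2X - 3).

For X ~ Bernoulli(p=3/7):
Var(X) = \frac{12}{49}
Var(-2X - 3) = (-2)² × Var(X) = 4 × \frac{12}{49} = \frac{48}{49}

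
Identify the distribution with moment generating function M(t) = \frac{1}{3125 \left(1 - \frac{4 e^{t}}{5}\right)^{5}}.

The MGF M(t) = \frac{1}{3125 \left(1 - \frac{4 e^{t}}{5}\right)^{5}} is the standard form for the NegativeBinomial distribution.
Comparing with the known MGF formula identifies: NegBin(r=5, p=1/5), X = failures before r-th success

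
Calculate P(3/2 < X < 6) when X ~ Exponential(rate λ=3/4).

P(3/2 < X < 6) = ∫_{3/2}^{6} f(x) dx
where f(x) = \frac{3 e^{- \frac{3 x}{4}}}{4}
= - \frac{1}{e^{\frac{9}{2}}} + e^{- \frac{9}{8}}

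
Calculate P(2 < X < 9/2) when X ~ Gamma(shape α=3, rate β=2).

P(2 < X < 9/2) = ∫_{2}^{9/2} f(x) dx
where f(x) = 4 x^{2} e^{- 2 x}
= \frac{-101 + 26 e^{5}}{2 e^{9}}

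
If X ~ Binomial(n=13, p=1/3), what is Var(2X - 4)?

For X ~ Binomial(n=13, p=1/3):
Var(X) = \frac{26}{9}
Var(2X - 4) = (2)² × Var(X) = 4 × \frac{26}{9} = \frac{104}{9}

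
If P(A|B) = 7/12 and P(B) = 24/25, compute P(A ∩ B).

By definition, P(A|B) = P(A ∩ B) / P(B)
So P(A ∩ B) = P(A|B) × P(B)
= 7/12 × 24/25
= 14/25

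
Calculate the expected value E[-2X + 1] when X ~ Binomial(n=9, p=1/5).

For X ~ Binomial(n=9, p=1/5):
E[X] = \frac{9}{5}
E[-2X + 1] = -2 × E[X] + 1 = - \frac{13}{5}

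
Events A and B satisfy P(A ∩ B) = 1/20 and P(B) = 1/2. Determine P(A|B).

P(A|B) = P(A ∩ B) / P(B)
= (1/20) / (1/2)
= 1/10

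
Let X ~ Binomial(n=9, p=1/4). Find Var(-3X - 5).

For X ~ Binomial(n=9, p=1/4):
Var(X) = \frac{27}{16}
Var(-3X - 5) = (-3)² × Var(X) = 9 × \frac{27}{16} = \frac{243}{16}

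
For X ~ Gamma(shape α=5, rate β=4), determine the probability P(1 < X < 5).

P(1 < X < 5) = ∫_{1}^{5} f(x) dx
where f(x) = \frac{128 x^{4} e^{- 4 x}}{3}
= \frac{-24663 + 103 e^{16}}{3 e^{20}}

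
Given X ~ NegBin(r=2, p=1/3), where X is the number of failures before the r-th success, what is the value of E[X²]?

Using the identity E[X²] = Var(X) + (E[X])²:
E[X] = 4
Var(X) = 12
E[X²] = 12 + (4)²
= 28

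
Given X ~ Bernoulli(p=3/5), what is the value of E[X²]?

Using the identity E[X²] = Var(X) + (E[X])²:
E[X] = \frac{3}{5}
Var(X) = \frac{6}{25}
E[X²] = \frac{6}{25} + (\frac{3}{5})²
= \frac{3}{5}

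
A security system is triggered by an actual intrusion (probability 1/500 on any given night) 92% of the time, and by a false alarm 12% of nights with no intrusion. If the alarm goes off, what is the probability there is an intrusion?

Let D = the rare event, + = positive/flagged.
P(D) = 1/500
P(+|D) = 92/100 = 23/25
P(+|D') = 12/100 = 3/25
P(+) = P(+|D)P(D) + P(+|D')P(D')
     = \frac{23}{25} × \frac{1}{500} + \frac{3}{25} × \frac{499}{500}
     = \frac{76}{625}
P(D|+) = P(+|D)P(D)/P(+) = \frac{23}{1520}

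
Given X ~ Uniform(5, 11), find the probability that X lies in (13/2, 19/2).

P(13/2 < X < 19/2) = ∫_{13/2}^{19/2} f(x) dx
where f(x) = \frac{1}{6}
= \frac{1}{2}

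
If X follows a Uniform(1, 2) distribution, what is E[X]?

For X ~ Uniform(1, 2), the expected value is:
E[X] = \frac{3}{2}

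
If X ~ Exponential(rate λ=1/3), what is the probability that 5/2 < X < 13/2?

P(5/2 < X < 13/2) = ∫_{5/2}^{13/2} f(x) dx
where f(x) = \frac{e^{- \frac{x}{3}}}{3}
= - \frac{1 - e^{\frac{4}{3}}}{e^{\frac{13}{6}}}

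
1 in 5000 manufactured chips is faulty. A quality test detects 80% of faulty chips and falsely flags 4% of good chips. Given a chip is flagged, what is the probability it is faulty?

Let D = the rare event, + = positive/flagged.
P(D) = 1/5000
P(+|D) = 80/100 = 4/5
P(+|D') = 4/100 = 1/25
P(+) = P(+|D)P(D) + P(+|D')P(D')
     = \frac{4}{5} × \frac{1}{5000} + \frac{1}{25} × \frac{4999}{5000}
     = \frac{5019}{125000}
P(D|+) = P(+|D)P(D)/P(+) = \frac{20}{5019}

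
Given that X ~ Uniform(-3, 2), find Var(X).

For X ~ Uniform(-3, 2):
Var(X) = \frac{25}{12}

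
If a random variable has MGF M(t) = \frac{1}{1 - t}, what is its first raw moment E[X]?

To find E[X], compute M^(1)(0):
M^(1)(t) = \frac{1}{\left(1 - t\right)^{2}}
M^(1)(0) = 1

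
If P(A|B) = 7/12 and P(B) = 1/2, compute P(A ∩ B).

By definition, P(A|B) = P(A ∩ B) / P(B)
So P(A ∩ B) = P(A|B) × P(B)
= 7/12 × 1/2
= 7/24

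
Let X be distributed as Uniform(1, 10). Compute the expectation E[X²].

Using the identity E[X²] = Var(X) + (E[X])²:
E[X] = \frac{11}{2}
Var(X) = \frac{27}{4}
E[X²] = \frac{27}{4} + (\frac{11}{2})²
= 37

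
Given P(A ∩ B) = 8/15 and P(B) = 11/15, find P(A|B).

P(A|B) = P(A ∩ B) / P(B)
= (8/15) / (11/15)
= 8/11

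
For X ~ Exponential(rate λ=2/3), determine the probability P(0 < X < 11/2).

P(0 < X < 11/2) = ∫_{0}^{11/2} f(x) dx
where f(x) = \frac{2 e^{- \frac{2 x}{3}}}{3}
= 1 - e^{- \frac{11}{3}}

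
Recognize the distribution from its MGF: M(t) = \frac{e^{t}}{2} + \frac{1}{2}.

The MGF M(t) = \frac{e^{t}}{2} + \frac{1}{2} is the standard form for the Bernoulli distribution.
Comparing with the known MGF formula identifies: Bernoulli(p=1/2)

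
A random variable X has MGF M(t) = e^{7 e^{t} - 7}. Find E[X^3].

To find E[X^3], compute M^(3)(0):
M^(1)(t) = 7 e^{t} e^{7 e^{t} - 7}
M^(2)(t) = 49 e^{2 t} e^{7 e^{t} - 7} + 7 e^{t} e^{7 e^{t} - 7}
M^(3)(t) = 343 e^{3 t} e^{7 e^{t} - 7} + 147 e^{2 t} e^{7 e^{t} - 7} + 7 e^{t} e^{7 e^{t} - 7}
M^(3)(0) = 497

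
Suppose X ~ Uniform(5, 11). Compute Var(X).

For X ~ Uniform(5, 11):
Var(X) = 3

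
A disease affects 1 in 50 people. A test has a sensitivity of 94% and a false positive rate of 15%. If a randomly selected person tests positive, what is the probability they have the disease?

Let D = the rare event, + = positive/flagged.
P(D) = 1/50
P(+|D) = 94/100 = 47/50
P(+|D') = 15/100 = 3/20
P(+) = P(+|D)P(D) + P(+|D')P(D')
     = \frac{47}{50} × \frac{1}{50} + \frac{3}{20} × \frac{49}{50}
     = \frac{829}{5000}
P(D|+) = P(+|D)P(D)/P(+) = \frac{94}{829}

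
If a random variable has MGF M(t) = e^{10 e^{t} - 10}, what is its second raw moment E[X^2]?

To find E[X^2], compute M^(2)(0):
M^(1)(t) = 10 e^{t} e^{10 e^{t} - 10}
M^(2)(t) = 100 e^{2 t} e^{10 e^{t} - 10} + 10 e^{t} e^{10 e^{t} - 10}
M^(2)(0) = 110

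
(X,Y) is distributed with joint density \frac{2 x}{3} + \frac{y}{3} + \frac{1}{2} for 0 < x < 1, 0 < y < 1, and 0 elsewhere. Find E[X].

E[X] = ∫_0^1 ∫_0^1 x × f(x,y) dy dx
= ∫_0^1 ∫_0^1 x × (\frac{2 x}{3} + \frac{y}{3} + \frac{1}{2}) dy dx
= \frac{5}{9}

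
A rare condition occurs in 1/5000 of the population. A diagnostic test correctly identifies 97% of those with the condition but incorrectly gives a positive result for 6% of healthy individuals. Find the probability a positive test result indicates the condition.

Let D = the rare event, + = positive/flagged.
P(D) = 1/5000
P(+|D) = 97/100
P(+|D') = 6/100 = 3/50
P(+) = P(+|D)P(D) + P(+|D')P(D')
     = \frac{97}{100} × \frac{1}{5000} + \frac{3}{50} × \frac{4999}{5000}
     = \frac{30091}{500000}
P(D|+) = P(+|D)P(D)/P(+) = \frac{97}{30091}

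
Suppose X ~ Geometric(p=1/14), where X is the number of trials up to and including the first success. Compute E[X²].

Using the identity E[X²] = Var(X) + (E[X])²:
E[X] = 14
Var(X) = 182
E[X²] = 182 + (14)²
= 378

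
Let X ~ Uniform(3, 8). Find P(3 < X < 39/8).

P(3 < X < 39/8) = ∫_{3}^{39/8} f(x) dx
where f(x) = \frac{1}{5}
= \frac{3}{8}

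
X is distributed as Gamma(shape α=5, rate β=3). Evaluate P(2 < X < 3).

P(2 < X < 3) = ∫_{2}^{3} f(x) dx
where f(x) = \frac{81 x^{4} e^{- 3 x}}{8}
= \frac{-3563 + 920 e^{3}}{8 e^{9}}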